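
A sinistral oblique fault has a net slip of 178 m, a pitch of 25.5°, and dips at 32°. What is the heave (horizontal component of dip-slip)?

65 m

dip-slip = net slip × sin(rake) = 178 m × sin(25.5°) = 76.63 m
heave = dip-slip × cos(dip) = 76.63 × cos(32°) = 65 m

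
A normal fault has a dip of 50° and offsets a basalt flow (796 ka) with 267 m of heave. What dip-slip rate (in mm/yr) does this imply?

dip-slip = heave / cos(dip) = 267 m / cos(50°) = 415.4 m
rate = 415.4 m / 796 ka = 0.000522 m/yr = 0.522 mm/yr

0.522 mm/yr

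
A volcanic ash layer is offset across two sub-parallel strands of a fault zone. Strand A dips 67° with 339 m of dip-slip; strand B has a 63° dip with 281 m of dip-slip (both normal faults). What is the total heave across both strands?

heave_A = 339 × cos(67°) = 132.5 m
heave_B = 281 × cos(63°) = 127.6 m
total = 132.5 + 127.6 = 260 m

260 m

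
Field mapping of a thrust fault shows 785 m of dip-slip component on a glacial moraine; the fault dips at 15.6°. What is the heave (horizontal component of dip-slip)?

756 m

heave = dip-slip × cos(dip) = 785 m × cos(15.6°) = 756 m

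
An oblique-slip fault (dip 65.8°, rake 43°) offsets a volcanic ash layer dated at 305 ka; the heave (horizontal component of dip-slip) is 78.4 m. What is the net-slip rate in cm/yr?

dip-slip = heave / cos(dip) = 78.4 / cos(65.8°) = 191.3 m
net slip = dip-slip / sin(rake) = 191.3 / sin(43°) = 280.4 m
rate = 280.4 m / 305 ka = 0.000919 m/yr = 0.0919 cm/yr

0.0919 cm/yr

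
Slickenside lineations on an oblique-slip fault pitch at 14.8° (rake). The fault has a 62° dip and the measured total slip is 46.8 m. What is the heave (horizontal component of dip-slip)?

5.61 m

dip-slip = net slip × sin(rake) = 46.8 m × sin(14.8°) = 11.95 m
heave = dip-slip × cos(dip) = 11.95 × cos(62°) = 5.61 m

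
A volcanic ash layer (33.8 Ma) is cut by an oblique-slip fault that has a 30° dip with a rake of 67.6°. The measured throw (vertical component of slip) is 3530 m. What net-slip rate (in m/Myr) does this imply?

226 m/Myr

dip-slip = throw / sin(dip) = 3530 / sin(30°) = 7060 m
net slip = dip-slip / sin(rake) = 7060 / sin(67.6°) = 7636 m
rate = 7636 m / 33.8 Ma = 0.000226 m/yr = 226 m/Myr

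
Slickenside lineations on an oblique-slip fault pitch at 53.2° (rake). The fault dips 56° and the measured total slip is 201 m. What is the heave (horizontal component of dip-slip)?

90 m

dip-slip = net slip × sin(rake) = 201 m × sin(53.2°) = 160.9 m
heave = dip-slip × cos(dip) = 160.9 × cos(56°) = 90 m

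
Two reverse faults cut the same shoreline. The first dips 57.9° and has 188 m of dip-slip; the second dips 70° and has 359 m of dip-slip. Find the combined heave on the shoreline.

223 m

heave_A = 188 × cos(57.9°) = 99.90 m
heave_B = 359 × cos(70°) = 122.8 m
total = 99.90 + 122.8 = 223 m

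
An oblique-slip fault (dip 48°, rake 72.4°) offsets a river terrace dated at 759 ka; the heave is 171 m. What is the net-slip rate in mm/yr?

0.353 mm/yr

dip-slip = heave / cos(dip) = 171 / cos(48°) = 255.6 m
net slip = dip-slip / sin(rake) = 255.6 / sin(72.4°) = 268.1 m
rate = 268.1 m / 759 ka = 0.000353 m/yr = 0.353 mm/yr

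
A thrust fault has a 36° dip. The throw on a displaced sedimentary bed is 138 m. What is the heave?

190 m

heave = throw / tan(dip) = 138 / tan(36°) = 190 m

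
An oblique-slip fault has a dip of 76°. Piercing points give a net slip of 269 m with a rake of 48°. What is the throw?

dip-slip = net slip × sin(rake) = 269 m × sin(48°) = 199.9 m
throw = dip-slip × sin(dip) = 199.9 × sin(76°) = 194 m

194 m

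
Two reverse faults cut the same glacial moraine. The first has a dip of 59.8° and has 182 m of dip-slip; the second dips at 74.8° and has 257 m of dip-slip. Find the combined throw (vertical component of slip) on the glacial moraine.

throw_A = 182 × sin(59.8°) = 157.3 m
throw_B = 257 × sin(74.8°) = 248 m
total = 157.3 + 248 = 405 m

405 m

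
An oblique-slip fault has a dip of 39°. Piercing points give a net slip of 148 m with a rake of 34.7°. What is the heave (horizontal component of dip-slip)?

65.5 m

dip-slip = net slip × sin(rake) = 148 m × sin(34.7°) = 84.25 m
heave = dip-slip × cos(dip) = 84.25 × cos(39°) = 65.5 m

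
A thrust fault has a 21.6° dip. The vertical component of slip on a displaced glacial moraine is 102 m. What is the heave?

258 m

heave = throw / tan(dip) = 102 / tan(21.6°) = 258 m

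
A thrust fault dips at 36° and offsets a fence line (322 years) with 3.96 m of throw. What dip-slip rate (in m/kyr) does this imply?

20.9 m/kyr

dip-slip = throw / sin(dip) = 3.96 m / sin(36°) = 6.737 m
rate = 6.737 m / 322 years = 0.0209 m/yr = 20.9 m/kyr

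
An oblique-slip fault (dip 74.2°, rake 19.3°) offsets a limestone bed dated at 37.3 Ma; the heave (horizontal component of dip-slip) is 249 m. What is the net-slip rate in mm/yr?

0.0742 mm/yr

dip-slip = heave / cos(dip) = 249 / cos(74.2°) = 914.5 m
net slip = dip-slip / sin(rake) = 914.5 / sin(19.3°) = 2767 m
rate = 2767 m / 37.3 Ma = 0.0000742 m/yr = 0.0742 mm/yr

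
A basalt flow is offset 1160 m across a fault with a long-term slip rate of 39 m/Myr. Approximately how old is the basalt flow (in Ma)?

29.7 Ma

age = offset / rate = 1160 m / (39 m/Myr) = 2.97e+07 yr = 29.7 Ma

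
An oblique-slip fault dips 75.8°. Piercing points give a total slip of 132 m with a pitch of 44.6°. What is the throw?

89.9 m

dip-slip = net slip × sin(rake) = 132 m × sin(44.6°) = 92.68 m
throw = dip-slip × sin(dip) = 92.68 × sin(75.8°) = 89.9 m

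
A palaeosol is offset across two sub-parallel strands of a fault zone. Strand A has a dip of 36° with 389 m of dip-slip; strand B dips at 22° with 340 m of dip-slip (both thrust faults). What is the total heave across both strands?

630 m

heave_A = 389 × cos(36°) = 314.7 m
heave_B = 340 × cos(22°) = 315.2 m
total = 314.7 + 315.2 = 630 m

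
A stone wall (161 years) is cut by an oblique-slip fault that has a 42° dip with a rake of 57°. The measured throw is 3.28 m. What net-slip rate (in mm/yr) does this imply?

36.3 mm/yr

dip-slip = throw / sin(dip) = 3.28 / sin(42°) = 4.902 m
net slip = dip-slip / sin(rake) = 4.902 / sin(57°) = 5.845 m
rate = 5.845 m / 161 years = 0.0363 m/yr = 36.3 mm/yr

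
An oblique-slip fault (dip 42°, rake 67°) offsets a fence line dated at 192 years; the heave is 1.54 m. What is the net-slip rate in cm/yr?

dip-slip = heave / cos(dip) = 1.54 / cos(42°) = 2.072 m
net slip = dip-slip / sin(rake) = 2.072 / sin(67°) = 2.251 m
rate = 2.251 m / 192 years = 0.0117 m/yr = 1.17 cm/yr

1.17 cm/yr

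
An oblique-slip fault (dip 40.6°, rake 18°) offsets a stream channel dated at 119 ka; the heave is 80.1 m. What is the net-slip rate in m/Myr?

dip-slip = heave / cos(dip) = 80.1 / cos(40.6°) = 105.5 m
net slip = dip-slip / sin(rake) = 105.5 / sin(18°) = 341.4 m
rate = 341.4 m / 119 ka = 0.00287 m/yr = 2870 m/Myr

2870 m/Myr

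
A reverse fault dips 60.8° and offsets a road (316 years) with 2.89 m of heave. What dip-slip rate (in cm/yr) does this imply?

1.87 cm/yr

dip-slip = heave / cos(dip) = 2.89 m / cos(60.8°) = 5.924 m
rate = 5.924 m / 316 years = 0.0187 m/yr = 1.87 cm/yr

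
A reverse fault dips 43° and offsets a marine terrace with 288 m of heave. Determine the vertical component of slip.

269 m

throw = heave × tan(dip) = 288 × tan(43°) = 269 m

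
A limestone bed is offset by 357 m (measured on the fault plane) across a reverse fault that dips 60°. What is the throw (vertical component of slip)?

309 m

throw = dip-slip × sin(dip) = 357 m × sin(60°) = 309 m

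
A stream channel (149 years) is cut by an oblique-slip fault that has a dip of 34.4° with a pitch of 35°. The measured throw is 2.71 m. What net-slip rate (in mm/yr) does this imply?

56.1 mm/yr

dip-slip = throw / sin(dip) = 2.71 / sin(34.4°) = 4.797 m
net slip = dip-slip / sin(rake) = 4.797 / sin(35°) = 8.363 m
rate = 8.363 m / 149 years = 0.0561 m/yr = 56.1 mm/yr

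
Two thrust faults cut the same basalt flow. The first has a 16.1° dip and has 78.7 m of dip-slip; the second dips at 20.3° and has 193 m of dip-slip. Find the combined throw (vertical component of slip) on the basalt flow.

throw_A = 78.7 × sin(16.1°) = 21.82 m
throw_B = 193 × sin(20.3°) = 66.96 m
total = 21.82 + 66.96 = 88.8 m

88.8 m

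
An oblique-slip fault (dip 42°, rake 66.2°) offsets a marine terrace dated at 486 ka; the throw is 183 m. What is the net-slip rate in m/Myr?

615 m/Myr

dip-slip = throw / sin(dip) = 183 / sin(42°) = 273.5 m
net slip = dip-slip / sin(rake) = 273.5 / sin(66.2°) = 298.9 m
rate = 298.9 m / 486 ka = 0.000615 m/yr = 615 m/Myr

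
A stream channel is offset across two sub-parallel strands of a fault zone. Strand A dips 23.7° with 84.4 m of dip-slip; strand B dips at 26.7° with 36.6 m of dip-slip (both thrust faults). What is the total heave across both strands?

110 m

heave_A = 84.4 × cos(23.7°) = 77.28 m
heave_B = 36.6 × cos(26.7°) = 32.70 m
total = 77.28 + 32.70 = 110 m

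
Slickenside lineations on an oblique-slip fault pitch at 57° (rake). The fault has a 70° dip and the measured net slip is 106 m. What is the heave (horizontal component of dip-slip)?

dip-slip = net slip × sin(rake) = 106 m × sin(57°) = 88.90 m
heave = dip-slip × cos(dip) = 88.90 × cos(70°) = 30.4 m

30.4 m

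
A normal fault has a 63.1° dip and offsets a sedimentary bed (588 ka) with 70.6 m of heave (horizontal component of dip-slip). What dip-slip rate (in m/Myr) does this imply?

dip-slip = heave / cos(dip) = 70.6 m / cos(63.1°) = 156 m
rate = 156 m / 588 ka = 0.000265 m/yr = 265 m/Myr

265 m/Myr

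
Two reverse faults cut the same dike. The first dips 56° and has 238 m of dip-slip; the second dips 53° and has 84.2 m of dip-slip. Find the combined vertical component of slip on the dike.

throw_A = 238 × sin(56°) = 197.3 m
throw_B = 84.2 × sin(53°) = 67.25 m
total = 197.3 + 67.25 = 265 m

265 m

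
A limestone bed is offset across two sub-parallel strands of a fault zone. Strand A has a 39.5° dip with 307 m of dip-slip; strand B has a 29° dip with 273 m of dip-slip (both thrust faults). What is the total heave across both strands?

476 m

heave_A = 307 × cos(39.5°) = 236.9 m
heave_B = 273 × cos(29°) = 238.8 m
total = 236.9 + 238.8 = 476 m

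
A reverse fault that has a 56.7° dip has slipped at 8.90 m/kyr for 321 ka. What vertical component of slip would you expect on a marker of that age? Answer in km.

2.39 km

dip-slip = rate × time = 8.90 m/kyr × 321 ka = 2857 m
throw = dip-slip × sin(dip) = 2857 × sin(56.7°) = 2390 m = 2.39 km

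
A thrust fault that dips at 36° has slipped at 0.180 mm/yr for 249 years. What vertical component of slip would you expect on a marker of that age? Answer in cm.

2.63 cm

dip-slip = rate × time = 0.180 mm/yr × 249 years = 0.04482 m
throw = dip-slip × sin(dip) = 0.04482 × sin(36°) = 0.0263 m = 2.63 cm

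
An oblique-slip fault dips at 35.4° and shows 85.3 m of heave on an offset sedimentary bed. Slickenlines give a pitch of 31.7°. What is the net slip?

199 m

dip-slip = heave / cos(dip) = 85.3 / cos(35.4°) = 104.6 m
net slip = dip-slip / sin(rake) = 104.6 / sin(31.7°) = 199 m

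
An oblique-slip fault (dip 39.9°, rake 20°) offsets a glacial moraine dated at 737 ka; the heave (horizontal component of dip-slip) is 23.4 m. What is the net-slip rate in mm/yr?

dip-slip = heave / cos(dip) = 23.4 / cos(39.9°) = 30.50 m
net slip = dip-slip / sin(rake) = 30.50 / sin(20°) = 89.18 m
rate = 89.18 m / 737 ka = 0.000121 m/yr = 0.121 mm/yr

0.121 mm/yr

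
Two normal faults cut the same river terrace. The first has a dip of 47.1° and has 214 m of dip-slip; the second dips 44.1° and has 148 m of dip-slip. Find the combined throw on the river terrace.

throw_A = 214 × sin(47.1°) = 156.8 m
throw_B = 148 × sin(44.1°) = 103 m
total = 156.8 + 103 = 260 m

260 m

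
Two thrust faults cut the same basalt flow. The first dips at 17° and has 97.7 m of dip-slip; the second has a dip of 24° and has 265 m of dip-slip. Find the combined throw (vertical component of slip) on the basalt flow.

throw_A = 97.7 × sin(17°) = 28.56 m
throw_B = 265 × sin(24°) = 107.8 m
total = 28.56 + 107.8 = 136 m

136 m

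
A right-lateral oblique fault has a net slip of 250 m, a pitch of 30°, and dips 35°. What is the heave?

dip-slip = net slip × sin(rake) = 250 m × sin(30°) = 125 m
heave = dip-slip × cos(dip) = 125 × cos(35°) = 102 m

102 m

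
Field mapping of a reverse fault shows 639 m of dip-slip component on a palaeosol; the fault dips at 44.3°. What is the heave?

heave = dip-slip × cos(dip) = 639 m × cos(44.3°) = 457 m

457 m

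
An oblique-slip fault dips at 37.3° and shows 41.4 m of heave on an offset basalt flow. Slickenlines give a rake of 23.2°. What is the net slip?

132 m

dip-slip = heave / cos(dip) = 41.4 / cos(37.3°) = 52.04 m
net slip = dip-slip / sin(rake) = 52.04 / sin(23.2°) = 132 m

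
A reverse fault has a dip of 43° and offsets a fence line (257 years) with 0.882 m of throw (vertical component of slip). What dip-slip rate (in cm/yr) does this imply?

0.503 cm/yr

dip-slip = throw / sin(dip) = 0.882 m / sin(43°) = 1.293 m
rate = 1.293 m / 257 years = 0.00503 m/yr = 0.503 cm/yr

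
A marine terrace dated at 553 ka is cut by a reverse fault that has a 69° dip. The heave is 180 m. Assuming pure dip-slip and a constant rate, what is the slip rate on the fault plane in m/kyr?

dip-slip = heave / cos(dip) = 180 m / cos(69°) = 502.3 m
rate = 502.3 m / 553 ka = 0.000908 m/yr = 0.908 m/kyr

0.908 m/kyr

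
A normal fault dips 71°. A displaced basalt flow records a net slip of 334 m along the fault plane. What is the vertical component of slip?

throw = dip-slip × sin(dip) = 334 m × sin(71°) = 316 m

316 m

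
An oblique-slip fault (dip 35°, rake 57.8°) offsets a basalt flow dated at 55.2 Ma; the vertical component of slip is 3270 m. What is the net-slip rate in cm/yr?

dip-slip = throw / sin(dip) = 3270 / sin(35°) = 5701 m
net slip = dip-slip / sin(rake) = 5701 / sin(57.8°) = 6737 m
rate = 6737 m / 55.2 Ma = 0.000122 m/yr = 0.0122 cm/yr

0.0122 cm/yr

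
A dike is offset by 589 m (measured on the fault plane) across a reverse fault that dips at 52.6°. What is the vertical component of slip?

throw = dip-slip × sin(dip) = 589 m × sin(52.6°) = 468 m

468 m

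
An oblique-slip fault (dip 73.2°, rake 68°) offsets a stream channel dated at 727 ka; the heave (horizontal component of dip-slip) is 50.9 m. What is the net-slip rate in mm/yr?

dip-slip = heave / cos(dip) = 50.9 / cos(73.2°) = 176.1 m
net slip = dip-slip / sin(rake) = 176.1 / sin(68°) = 189.9 m
rate = 189.9 m / 727 ka = 0.000261 m/yr = 0.261 mm/yr

0.261 mm/yr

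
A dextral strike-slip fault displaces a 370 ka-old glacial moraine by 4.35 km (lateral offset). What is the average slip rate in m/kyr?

rate = 4.35 km / 370 ka = 0.0118 m/yr = 11.8 m/kyr

11.8 m/kyr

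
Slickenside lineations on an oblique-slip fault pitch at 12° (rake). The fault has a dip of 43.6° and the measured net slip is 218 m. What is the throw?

dip-slip = net slip × sin(rake) = 218 m × sin(12°) = 45.32 m
throw = dip-slip × sin(dip) = 45.32 × sin(43.6°) = 31.3 m

31.3 m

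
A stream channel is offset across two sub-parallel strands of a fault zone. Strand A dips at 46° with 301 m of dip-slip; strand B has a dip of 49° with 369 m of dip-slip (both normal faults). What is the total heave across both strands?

451 m

heave_A = 301 × cos(46°) = 209.1 m
heave_B = 369 × cos(49°) = 242.1 m
total = 209.1 + 242.1 = 451 m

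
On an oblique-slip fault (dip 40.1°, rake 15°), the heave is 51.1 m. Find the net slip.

258 m

dip-slip = heave / cos(dip) = 51.1 / cos(40.1°) = 66.80 m
net slip = dip-slip / sin(rake) = 66.80 / sin(15°) = 258 m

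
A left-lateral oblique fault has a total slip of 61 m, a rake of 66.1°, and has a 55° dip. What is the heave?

32 m

dip-slip = net slip × sin(rake) = 61 m × sin(66.1°) = 55.77 m
heave = dip-slip × cos(dip) = 55.77 × cos(55°) = 32 m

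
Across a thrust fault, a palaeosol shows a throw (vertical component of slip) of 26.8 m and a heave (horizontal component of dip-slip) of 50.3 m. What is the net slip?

57 m

net slip = √(throw² + heave²) = √(26.8² + 50.3²) = 57 m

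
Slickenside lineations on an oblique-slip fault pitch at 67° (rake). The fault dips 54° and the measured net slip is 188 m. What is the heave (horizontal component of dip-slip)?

dip-slip = net slip × sin(rake) = 188 m × sin(67°) = 173.1 m
heave = dip-slip × cos(dip) = 173.1 × cos(54°) = 102 m

102 m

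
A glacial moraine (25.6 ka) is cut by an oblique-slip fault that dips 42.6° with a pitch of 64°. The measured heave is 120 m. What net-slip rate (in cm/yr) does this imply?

0.709 cm/yr

dip-slip = heave / cos(dip) = 120 / cos(42.6°) = 163 m
net slip = dip-slip / sin(rake) = 163 / sin(64°) = 181.4 m
rate = 181.4 m / 25.6 ka = 0.00709 m/yr = 0.709 cm/yr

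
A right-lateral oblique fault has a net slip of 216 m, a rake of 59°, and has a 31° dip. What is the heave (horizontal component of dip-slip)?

dip-slip = net slip × sin(rake) = 216 m × sin(59°) = 185.1 m
heave = dip-slip × cos(dip) = 185.1 × cos(31°) = 159 m

159 m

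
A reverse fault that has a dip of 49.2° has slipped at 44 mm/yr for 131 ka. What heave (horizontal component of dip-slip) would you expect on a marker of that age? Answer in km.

dip-slip = rate × time = 44 mm/yr × 131 ka = 5764 m
heave = dip-slip × cos(dip) = 5764 × cos(49.2°) = 3770 m = 3.77 km

3.77 km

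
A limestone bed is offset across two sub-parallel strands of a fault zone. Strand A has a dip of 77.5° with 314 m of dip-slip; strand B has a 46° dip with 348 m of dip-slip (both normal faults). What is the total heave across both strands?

heave_A = 314 × cos(77.5°) = 67.96 m
heave_B = 348 × cos(46°) = 241.7 m
total = 67.96 + 241.7 = 310 m

310 m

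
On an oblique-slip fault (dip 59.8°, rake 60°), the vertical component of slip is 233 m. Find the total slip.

dip-slip = throw / sin(dip) = 233 / sin(59.8°) = 269.6 m
net slip = dip-slip / sin(rake) = 269.6 / sin(60°) = 311 m

311 m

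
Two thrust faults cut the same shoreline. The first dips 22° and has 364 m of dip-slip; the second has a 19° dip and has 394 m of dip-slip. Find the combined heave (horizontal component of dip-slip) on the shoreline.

heave_A = 364 × cos(22°) = 337.5 m
heave_B = 394 × cos(19°) = 372.5 m
total = 337.5 + 372.5 = 710 m

710 m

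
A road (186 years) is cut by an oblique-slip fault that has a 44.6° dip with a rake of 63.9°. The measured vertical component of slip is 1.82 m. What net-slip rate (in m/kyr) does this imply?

15.5 m/kyr

dip-slip = throw / sin(dip) = 1.82 / sin(44.6°) = 2.592 m
net slip = dip-slip / sin(rake) = 2.592 / sin(63.9°) = 2.886 m
rate = 2.886 m / 186 years = 0.0155 m/yr = 15.5 m/kyr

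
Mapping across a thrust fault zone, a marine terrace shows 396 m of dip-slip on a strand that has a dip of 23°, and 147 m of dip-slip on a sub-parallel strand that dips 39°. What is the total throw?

throw_A = 396 × sin(23°) = 154.7 m
throw_B = 147 × sin(39°) = 92.51 m
total = 154.7 + 92.51 = 247 m

247 m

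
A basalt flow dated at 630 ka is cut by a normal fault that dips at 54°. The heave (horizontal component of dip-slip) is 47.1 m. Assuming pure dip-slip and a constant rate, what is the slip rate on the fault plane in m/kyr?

0.127 m/kyr

dip-slip = heave / cos(dip) = 47.1 m / cos(54°) = 80.13 m
rate = 80.13 m / 630 ka = 0.000127 m/yr = 0.127 m/kyr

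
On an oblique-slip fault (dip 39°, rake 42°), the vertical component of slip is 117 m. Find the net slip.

dip-slip = throw / sin(dip) = 117 / sin(39°) = 185.9 m
net slip = dip-slip / sin(rake) = 185.9 / sin(42°) = 278 m

278 m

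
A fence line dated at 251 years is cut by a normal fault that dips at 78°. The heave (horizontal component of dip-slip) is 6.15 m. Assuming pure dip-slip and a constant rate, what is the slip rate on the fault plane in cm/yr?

11.8 cm/yr

dip-slip = heave / cos(dip) = 6.15 m / cos(78°) = 29.58 m
rate = 29.58 m / 251 years = 0.118 m/yr = 11.8 cm/yr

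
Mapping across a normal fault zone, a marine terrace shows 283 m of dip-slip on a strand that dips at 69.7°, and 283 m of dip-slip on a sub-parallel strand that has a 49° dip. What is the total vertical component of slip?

479 m

throw_A = 283 × sin(69.7°) = 265.4 m
throw_B = 283 × sin(49°) = 213.6 m
total = 265.4 + 213.6 = 479 m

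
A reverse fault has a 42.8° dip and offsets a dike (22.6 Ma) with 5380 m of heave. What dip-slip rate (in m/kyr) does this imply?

dip-slip = heave / cos(dip) = 5380 m / cos(42.8°) = 7332 m
rate = 7332 m / 22.6 Ma = 0.000324 m/yr = 0.324 m/kyr

0.324 m/kyr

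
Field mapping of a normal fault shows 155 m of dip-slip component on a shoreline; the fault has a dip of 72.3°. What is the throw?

148 m

throw = dip-slip × sin(dip) = 155 m × sin(72.3°) = 148 m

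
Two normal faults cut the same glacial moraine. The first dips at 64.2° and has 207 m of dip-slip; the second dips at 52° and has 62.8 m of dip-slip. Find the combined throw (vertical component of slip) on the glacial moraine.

throw_A = 207 × sin(64.2°) = 186.4 m
throw_B = 62.8 × sin(52°) = 49.49 m
total = 186.4 + 49.49 = 236 m

236 m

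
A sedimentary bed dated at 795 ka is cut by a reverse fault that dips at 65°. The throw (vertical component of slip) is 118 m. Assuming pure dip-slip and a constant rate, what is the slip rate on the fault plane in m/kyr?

dip-slip = throw / sin(dip) = 118 m / sin(65°) = 130.2 m
rate = 130.2 m / 795 ka = 0.000164 m/yr = 0.164 m/kyr

0.164 m/kyr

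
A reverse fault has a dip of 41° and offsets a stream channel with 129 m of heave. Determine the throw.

throw = heave × tan(dip) = 129 × tan(41°) = 112 m

112 m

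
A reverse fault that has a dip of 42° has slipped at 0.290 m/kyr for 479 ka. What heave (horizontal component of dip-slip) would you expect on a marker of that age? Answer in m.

dip-slip = rate × time = 0.290 m/kyr × 479 ka = 138.9 m
heave = dip-slip × cos(dip) = 138.9 × cos(42°) = 103 m

103 m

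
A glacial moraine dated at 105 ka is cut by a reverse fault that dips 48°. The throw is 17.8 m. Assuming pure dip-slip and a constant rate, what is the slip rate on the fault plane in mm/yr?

0.228 mm/yr

dip-slip = throw / sin(dip) = 17.8 m / sin(48°) = 23.95 m
rate = 23.95 m / 105 ka = 0.000228 m/yr = 0.228 mm/yr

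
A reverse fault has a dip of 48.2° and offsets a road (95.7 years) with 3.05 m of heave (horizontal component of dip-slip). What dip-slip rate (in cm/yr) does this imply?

dip-slip = heave / cos(dip) = 3.05 m / cos(48.2°) = 4.576 m
rate = 4.576 m / 95.7 years = 0.0478 m/yr = 4.78 cm/yr

4.78 cm/yr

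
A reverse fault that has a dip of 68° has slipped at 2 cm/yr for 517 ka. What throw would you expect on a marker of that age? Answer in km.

9.59 km

dip-slip = rate × time = 2 cm/yr × 517 ka = 10340 m
throw = dip-slip × sin(dip) = 10340 × sin(68°) = 9590 m = 9.59 km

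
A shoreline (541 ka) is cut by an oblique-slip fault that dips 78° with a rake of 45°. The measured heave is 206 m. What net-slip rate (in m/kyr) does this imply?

2.59 m/kyr

dip-slip = heave / cos(dip) = 206 / cos(78°) = 990.8 m
net slip = dip-slip / sin(rake) = 990.8 / sin(45°) = 1401 m
rate = 1401 m / 541 ka = 0.00259 m/yr = 2.59 m/kyr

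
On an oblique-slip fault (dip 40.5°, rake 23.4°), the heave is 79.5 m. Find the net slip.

dip-slip = heave / cos(dip) = 79.5 / cos(40.5°) = 104.5 m
net slip = dip-slip / sin(rake) = 104.5 / sin(23.4°) = 263 m

263 m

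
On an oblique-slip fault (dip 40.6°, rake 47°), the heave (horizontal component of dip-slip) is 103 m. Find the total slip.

185 m

dip-slip = heave / cos(dip) = 103 / cos(40.6°) = 135.7 m
net slip = dip-slip / sin(rake) = 135.7 / sin(47°) = 185 m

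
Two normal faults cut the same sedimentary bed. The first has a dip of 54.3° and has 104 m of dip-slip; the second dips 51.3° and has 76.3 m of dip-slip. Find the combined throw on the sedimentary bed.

throw_A = 104 × sin(54.3°) = 84.46 m
throw_B = 76.3 × sin(51.3°) = 59.55 m
total = 84.46 + 59.55 = 144 m

144 m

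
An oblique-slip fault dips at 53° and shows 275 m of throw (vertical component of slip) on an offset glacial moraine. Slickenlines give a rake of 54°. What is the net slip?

dip-slip = throw / sin(dip) = 275 / sin(53°) = 344.3 m
net slip = dip-slip / sin(rake) = 344.3 / sin(54°) = 426 m

426 m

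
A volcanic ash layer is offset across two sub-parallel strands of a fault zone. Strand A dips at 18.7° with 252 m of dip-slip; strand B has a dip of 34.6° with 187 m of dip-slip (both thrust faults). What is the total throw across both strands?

187 m

throw_A = 252 × sin(18.7°) = 80.79 m
throw_B = 187 × sin(34.6°) = 106.2 m
total = 80.79 + 106.2 = 187 m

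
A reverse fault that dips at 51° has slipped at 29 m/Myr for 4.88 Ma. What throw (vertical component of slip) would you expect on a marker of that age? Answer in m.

110 m

dip-slip = rate × time = 29 m/Myr × 4.88 Ma = 141.5 m
throw = dip-slip × sin(dip) = 141.5 × sin(51°) = 110 m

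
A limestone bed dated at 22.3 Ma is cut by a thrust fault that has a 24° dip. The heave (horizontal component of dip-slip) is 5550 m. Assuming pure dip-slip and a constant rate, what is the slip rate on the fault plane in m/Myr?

272 m/Myr

dip-slip = heave / cos(dip) = 5550 m / cos(24°) = 6075 m
rate = 6075 m / 22.3 Ma = 0.000272 m/yr = 272 m/Myr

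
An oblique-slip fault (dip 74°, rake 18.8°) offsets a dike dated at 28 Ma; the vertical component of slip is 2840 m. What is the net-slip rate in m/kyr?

0.327 m/kyr

dip-slip = throw / sin(dip) = 2840 / sin(74°) = 2954 m
net slip = dip-slip / sin(rake) = 2954 / sin(18.8°) = 9168 m
rate = 9168 m / 28 Ma = 0.000327 m/yr = 0.327 m/kyr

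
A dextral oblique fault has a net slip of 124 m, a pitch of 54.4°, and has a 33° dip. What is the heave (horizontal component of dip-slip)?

84.6 m

dip-slip = net slip × sin(rake) = 124 m × sin(54.4°) = 100.8 m
heave = dip-slip × cos(dip) = 100.8 × cos(33°) = 84.6 m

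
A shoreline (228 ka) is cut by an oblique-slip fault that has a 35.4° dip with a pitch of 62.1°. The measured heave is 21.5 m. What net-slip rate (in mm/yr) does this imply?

0.131 mm/yr

dip-slip = heave / cos(dip) = 21.5 / cos(35.4°) = 26.38 m
net slip = dip-slip / sin(rake) = 26.38 / sin(62.1°) = 29.85 m
rate = 29.85 m / 228 ka = 0.000131 m/yr = 0.131 mm/yr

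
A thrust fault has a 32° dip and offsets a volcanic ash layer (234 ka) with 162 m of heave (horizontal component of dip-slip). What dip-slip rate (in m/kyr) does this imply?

0.816 m/kyr

dip-slip = heave / cos(dip) = 162 m / cos(32°) = 191 m
rate = 191 m / 234 ka = 0.000816 m/yr = 0.816 m/kyr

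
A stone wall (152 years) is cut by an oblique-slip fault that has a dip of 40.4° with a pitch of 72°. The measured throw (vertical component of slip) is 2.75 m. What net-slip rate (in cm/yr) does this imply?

2.94 cm/yr

dip-slip = throw / sin(dip) = 2.75 / sin(40.4°) = 4.243 m
net slip = dip-slip / sin(rake) = 4.243 / sin(72°) = 4.461 m
rate = 4.461 m / 152 years = 0.0294 m/yr = 2.94 cm/yr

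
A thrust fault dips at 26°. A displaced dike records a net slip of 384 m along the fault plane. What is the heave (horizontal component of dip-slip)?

345 m

heave = dip-slip × cos(dip) = 384 m × cos(26°) = 345 m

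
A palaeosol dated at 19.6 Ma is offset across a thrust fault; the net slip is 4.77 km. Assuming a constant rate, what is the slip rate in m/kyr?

rate = 4.77 km / 19.6 Ma = 0.000243 m/yr = 0.243 m/kyr

0.243 m/kyr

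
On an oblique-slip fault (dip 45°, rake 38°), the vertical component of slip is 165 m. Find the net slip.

dip-slip = throw / sin(dip) = 165 / sin(45°) = 233.3 m
net slip = dip-slip / sin(rake) = 233.3 / sin(38°) = 379 m

379 m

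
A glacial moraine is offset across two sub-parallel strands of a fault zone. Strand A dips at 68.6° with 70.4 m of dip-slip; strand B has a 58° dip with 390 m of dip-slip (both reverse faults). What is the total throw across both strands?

396 m

throw_A = 70.4 × sin(68.6°) = 65.55 m
throw_B = 390 × sin(58°) = 330.7 m
total = 65.55 + 330.7 = 396 m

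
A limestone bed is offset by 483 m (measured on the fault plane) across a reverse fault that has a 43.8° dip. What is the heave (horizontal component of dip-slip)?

heave = dip-slip × cos(dip) = 483 m × cos(43.8°) = 349 m

349 m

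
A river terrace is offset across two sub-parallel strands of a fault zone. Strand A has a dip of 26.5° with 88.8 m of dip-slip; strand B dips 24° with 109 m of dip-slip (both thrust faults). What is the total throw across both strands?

throw_A = 88.8 × sin(26.5°) = 39.62 m
throw_B = 109 × sin(24°) = 44.33 m
total = 39.62 + 44.33 = 84 m

84 m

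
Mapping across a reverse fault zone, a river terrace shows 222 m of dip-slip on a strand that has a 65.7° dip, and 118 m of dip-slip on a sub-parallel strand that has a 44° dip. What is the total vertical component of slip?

throw_A = 222 × sin(65.7°) = 202.3 m
throw_B = 118 × sin(44°) = 81.97 m
total = 202.3 + 81.97 = 284 m

284 m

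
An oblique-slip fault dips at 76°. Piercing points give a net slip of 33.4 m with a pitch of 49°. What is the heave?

6.10 m

dip-slip = net slip × sin(rake) = 33.4 m × sin(49°) = 25.21 m
heave = dip-slip × cos(dip) = 25.21 × cos(76°) = 6.10 m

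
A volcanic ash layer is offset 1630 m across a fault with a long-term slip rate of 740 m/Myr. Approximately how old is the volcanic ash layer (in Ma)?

age = offset / rate = 1630 m / (740 m/Myr) = 2.2e+06 yr = 2.20 Ma

2.20 Ma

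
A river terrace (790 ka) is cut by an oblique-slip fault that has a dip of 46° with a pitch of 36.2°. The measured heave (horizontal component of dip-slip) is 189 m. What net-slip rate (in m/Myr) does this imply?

dip-slip = heave / cos(dip) = 189 / cos(46°) = 272.1 m
net slip = dip-slip / sin(rake) = 272.1 / sin(36.2°) = 460.7 m
rate = 460.7 m / 790 ka = 0.000583 m/yr = 583 m/Myr

583 m/Myr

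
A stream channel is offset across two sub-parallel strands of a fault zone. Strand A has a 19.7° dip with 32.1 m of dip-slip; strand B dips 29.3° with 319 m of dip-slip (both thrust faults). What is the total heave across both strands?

308 m

heave_A = 32.1 × cos(19.7°) = 30.22 m
heave_B = 319 × cos(29.3°) = 278.2 m
total = 30.22 + 278.2 = 308 m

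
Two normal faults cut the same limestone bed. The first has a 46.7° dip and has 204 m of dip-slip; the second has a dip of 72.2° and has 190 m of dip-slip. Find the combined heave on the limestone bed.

heave_A = 204 × cos(46.7°) = 139.9 m
heave_B = 190 × cos(72.2°) = 58.08 m
total = 139.9 + 58.08 = 198 m

198 m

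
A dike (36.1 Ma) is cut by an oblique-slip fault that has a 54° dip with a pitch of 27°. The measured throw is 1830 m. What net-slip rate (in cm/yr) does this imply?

0.0138 cm/yr

dip-slip = throw / sin(dip) = 1830 / sin(54°) = 2262 m
net slip = dip-slip / sin(rake) = 2262 / sin(27°) = 4982 m
rate = 4982 m / 36.1 Ma = 0.000138 m/yr = 0.0138 cm/yr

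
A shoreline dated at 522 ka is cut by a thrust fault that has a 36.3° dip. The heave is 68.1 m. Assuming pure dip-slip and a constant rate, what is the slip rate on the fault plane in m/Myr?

dip-slip = heave / cos(dip) = 68.1 m / cos(36.3°) = 84.50 m
rate = 84.50 m / 522 ka = 0.000162 m/yr = 162 m/Myr

162 m/Myr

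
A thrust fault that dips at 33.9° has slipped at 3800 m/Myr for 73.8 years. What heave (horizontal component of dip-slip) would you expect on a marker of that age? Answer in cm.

dip-slip = rate × time = 3800 m/Myr × 73.8 years = 0.2804 m
heave = dip-slip × cos(dip) = 0.2804 × cos(33.9°) = 0.233 m = 23.3 cm

23.3 cm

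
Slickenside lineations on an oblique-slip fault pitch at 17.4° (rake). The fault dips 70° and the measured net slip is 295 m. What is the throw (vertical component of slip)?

82.9 m

dip-slip = net slip × sin(rake) = 295 m × sin(17.4°) = 88.22 m
throw = dip-slip × sin(dip) = 88.22 × sin(70°) = 82.9 m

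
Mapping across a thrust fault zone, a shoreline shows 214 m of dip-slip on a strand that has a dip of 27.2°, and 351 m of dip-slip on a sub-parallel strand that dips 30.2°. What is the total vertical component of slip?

274 m

throw_A = 214 × sin(27.2°) = 97.82 m
throw_B = 351 × sin(30.2°) = 176.6 m
total = 97.82 + 176.6 = 274 m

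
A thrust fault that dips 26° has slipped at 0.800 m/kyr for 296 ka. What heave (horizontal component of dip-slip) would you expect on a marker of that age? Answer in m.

dip-slip = rate × time = 0.800 m/kyr × 296 ka = 236.8 m
heave = dip-slip × cos(dip) = 236.8 × cos(26°) = 213 m

213 m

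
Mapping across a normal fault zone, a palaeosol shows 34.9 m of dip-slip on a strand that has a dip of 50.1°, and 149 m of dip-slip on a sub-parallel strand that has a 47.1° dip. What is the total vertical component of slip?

throw_A = 34.9 × sin(50.1°) = 26.77 m
throw_B = 149 × sin(47.1°) = 109.1 m
total = 26.77 + 109.1 = 136 m

136 m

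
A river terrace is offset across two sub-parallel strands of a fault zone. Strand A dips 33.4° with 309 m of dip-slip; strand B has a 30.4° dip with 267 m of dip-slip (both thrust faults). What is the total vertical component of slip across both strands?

throw_A = 309 × sin(33.4°) = 170.1 m
throw_B = 267 × sin(30.4°) = 135.1 m
total = 170.1 + 135.1 = 305 m

305 m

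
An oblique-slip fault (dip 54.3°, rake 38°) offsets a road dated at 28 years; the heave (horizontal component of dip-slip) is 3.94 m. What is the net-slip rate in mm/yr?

dip-slip = heave / cos(dip) = 3.94 / cos(54.3°) = 6.752 m
net slip = dip-slip / sin(rake) = 6.752 / sin(38°) = 10.97 m
rate = 10.97 m / 28 years = 0.392 m/yr = 392 mm/yr

392 mm/yr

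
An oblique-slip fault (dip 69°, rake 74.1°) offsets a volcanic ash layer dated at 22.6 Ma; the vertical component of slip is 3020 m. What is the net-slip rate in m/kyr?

0.149 m/kyr

dip-slip = throw / sin(dip) = 3020 / sin(69°) = 3235 m
net slip = dip-slip / sin(rake) = 3235 / sin(74.1°) = 3364 m
rate = 3364 m / 22.6 Ma = 0.000149 m/yr = 0.149 m/kyr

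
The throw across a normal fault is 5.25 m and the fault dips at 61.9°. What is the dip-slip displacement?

5.95 m

dip-slip = throw / sin(dip) = 5.25 / sin(61.9°) = 5.95 m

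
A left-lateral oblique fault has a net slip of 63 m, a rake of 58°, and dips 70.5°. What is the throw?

50.4 m

dip-slip = net slip × sin(rake) = 63 m × sin(58°) = 53.43 m
throw = dip-slip × sin(dip) = 53.43 × sin(70.5°) = 50.4 m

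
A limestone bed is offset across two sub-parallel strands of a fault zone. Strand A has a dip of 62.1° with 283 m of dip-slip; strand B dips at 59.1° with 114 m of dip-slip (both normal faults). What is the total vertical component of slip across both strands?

348 m

throw_A = 283 × sin(62.1°) = 250.1 m
throw_B = 114 × sin(59.1°) = 97.82 m
total = 250.1 + 97.82 = 348 m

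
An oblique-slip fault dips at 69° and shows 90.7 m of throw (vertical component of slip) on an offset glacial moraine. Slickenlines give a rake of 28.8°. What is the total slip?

dip-slip = throw / sin(dip) = 90.7 / sin(69°) = 97.15 m
net slip = dip-slip / sin(rake) = 97.15 / sin(28.8°) = 202 m

202 m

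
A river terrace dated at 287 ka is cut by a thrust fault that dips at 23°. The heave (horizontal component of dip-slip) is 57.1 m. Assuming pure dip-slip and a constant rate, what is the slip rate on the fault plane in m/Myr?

dip-slip = heave / cos(dip) = 57.1 m / cos(23°) = 62.03 m
rate = 62.03 m / 287 ka = 0.000216 m/yr = 216 m/Myr

216 m/Myr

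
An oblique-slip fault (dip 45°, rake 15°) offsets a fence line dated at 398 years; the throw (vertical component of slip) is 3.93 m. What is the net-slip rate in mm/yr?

dip-slip = throw / sin(dip) = 3.93 / sin(45°) = 5.558 m
net slip = dip-slip / sin(rake) = 5.558 / sin(15°) = 21.47 m
rate = 21.47 m / 398 years = 0.0540 m/yr = 54 mm/yr

54 mm/yr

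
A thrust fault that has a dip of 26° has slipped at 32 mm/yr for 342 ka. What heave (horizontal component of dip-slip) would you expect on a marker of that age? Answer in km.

dip-slip = rate × time = 32 mm/yr × 342 ka = 10940 m
heave = dip-slip × cos(dip) = 10940 × cos(26°) = 9840 m = 9.84 km

9.84 km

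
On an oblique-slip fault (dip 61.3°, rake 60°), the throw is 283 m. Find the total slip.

dip-slip = throw / sin(dip) = 283 / sin(61.3°) = 322.6 m
net slip = dip-slip / sin(rake) = 322.6 / sin(60°) = 373 m

373 m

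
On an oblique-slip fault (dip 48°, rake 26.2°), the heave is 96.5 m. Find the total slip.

327 m

dip-slip = heave / cos(dip) = 96.5 / cos(48°) = 144.2 m
net slip = dip-slip / sin(rake) = 144.2 / sin(26.2°) = 327 m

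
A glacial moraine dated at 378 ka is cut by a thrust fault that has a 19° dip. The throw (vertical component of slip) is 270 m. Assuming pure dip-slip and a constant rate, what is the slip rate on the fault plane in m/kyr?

2.19 m/kyr

dip-slip = throw / sin(dip) = 270 m / sin(19°) = 829.3 m
rate = 829.3 m / 378 ka = 0.00219 m/yr = 2.19 m/kyr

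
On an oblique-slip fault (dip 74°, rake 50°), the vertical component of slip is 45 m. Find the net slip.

dip-slip = throw / sin(dip) = 45 / sin(74°) = 46.81 m
net slip = dip-slip / sin(rake) = 46.81 / sin(50°) = 61.1 m

61.1 m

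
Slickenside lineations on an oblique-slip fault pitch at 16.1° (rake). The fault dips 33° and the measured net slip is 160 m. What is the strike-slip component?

strike-slip = net slip × cos(rake) = 160 m × cos(16.1°) = 154 m

154 m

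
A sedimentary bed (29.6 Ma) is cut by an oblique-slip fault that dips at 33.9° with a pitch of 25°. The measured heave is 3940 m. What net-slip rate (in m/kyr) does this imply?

0.379 m/kyr

dip-slip = heave / cos(dip) = 3940 / cos(33.9°) = 4747 m
net slip = dip-slip / sin(rake) = 4747 / sin(25°) = 11230 m
rate = 11230 m / 29.6 Ma = 0.000379 m/yr = 0.379 m/kyr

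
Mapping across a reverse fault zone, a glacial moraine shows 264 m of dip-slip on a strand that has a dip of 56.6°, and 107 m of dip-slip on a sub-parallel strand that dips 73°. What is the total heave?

177 m

heave_A = 264 × cos(56.6°) = 145.3 m
heave_B = 107 × cos(73°) = 31.28 m
total = 145.3 + 31.28 = 177 m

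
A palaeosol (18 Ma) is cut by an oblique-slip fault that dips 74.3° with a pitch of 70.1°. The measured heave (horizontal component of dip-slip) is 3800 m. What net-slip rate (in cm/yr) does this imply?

dip-slip = heave / cos(dip) = 3800 / cos(74.3°) = 14040 m
net slip = dip-slip / sin(rake) = 14040 / sin(70.1°) = 14930 m
rate = 14930 m / 18 Ma = 0.000830 m/yr = 0.0830 cm/yr

0.0830 cm/yr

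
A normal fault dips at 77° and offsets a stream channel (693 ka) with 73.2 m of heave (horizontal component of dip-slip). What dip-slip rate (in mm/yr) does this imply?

dip-slip = heave / cos(dip) = 73.2 m / cos(77°) = 325.4 m
rate = 325.4 m / 693 ka = 0.000470 m/yr = 0.470 mm/yr

0.470 mm/yr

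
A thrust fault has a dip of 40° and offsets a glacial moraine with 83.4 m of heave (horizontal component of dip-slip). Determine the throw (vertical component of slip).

70 m

throw = heave × tan(dip) = 83.4 × tan(40°) = 70 m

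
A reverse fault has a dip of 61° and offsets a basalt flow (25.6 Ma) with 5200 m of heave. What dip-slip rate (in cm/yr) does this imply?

0.0419 cm/yr

dip-slip = heave / cos(dip) = 5200 m / cos(61°) = 10730 m
rate = 10730 m / 25.6 Ma = 0.000419 m/yr = 0.0419 cm/yr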